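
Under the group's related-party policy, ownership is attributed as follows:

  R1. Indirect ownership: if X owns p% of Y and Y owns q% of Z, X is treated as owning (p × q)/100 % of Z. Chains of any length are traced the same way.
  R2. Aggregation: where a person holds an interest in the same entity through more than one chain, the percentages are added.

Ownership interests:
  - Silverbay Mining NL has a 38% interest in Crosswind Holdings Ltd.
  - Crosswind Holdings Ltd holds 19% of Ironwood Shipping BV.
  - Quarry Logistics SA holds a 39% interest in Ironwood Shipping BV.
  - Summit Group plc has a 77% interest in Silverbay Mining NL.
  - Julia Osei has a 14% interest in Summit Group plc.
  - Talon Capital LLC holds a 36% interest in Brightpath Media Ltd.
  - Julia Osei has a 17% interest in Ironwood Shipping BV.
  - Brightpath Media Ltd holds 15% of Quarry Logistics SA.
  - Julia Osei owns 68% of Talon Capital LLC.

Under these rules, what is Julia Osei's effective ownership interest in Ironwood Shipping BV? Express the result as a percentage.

Chain via Summit Group plc → Silverbay Mining NL → Crosswind Holdings Ltd (R1): 14% × 77% × 38% × 19% = 0.778316% of Ironwood Shipping BV.
Chain via Talon Capital LLC → Brightpath Media Ltd → Quarry Logistics SA (R1): 68% × 36% × 15% × 39% = 1.43208% of Ironwood Shipping BV.
Direct interest in Ironwood Shipping BV: 17%.
Aggregating (R2): 0.778316% + 1.43208% + 17% = 19.210396%.

19.210396%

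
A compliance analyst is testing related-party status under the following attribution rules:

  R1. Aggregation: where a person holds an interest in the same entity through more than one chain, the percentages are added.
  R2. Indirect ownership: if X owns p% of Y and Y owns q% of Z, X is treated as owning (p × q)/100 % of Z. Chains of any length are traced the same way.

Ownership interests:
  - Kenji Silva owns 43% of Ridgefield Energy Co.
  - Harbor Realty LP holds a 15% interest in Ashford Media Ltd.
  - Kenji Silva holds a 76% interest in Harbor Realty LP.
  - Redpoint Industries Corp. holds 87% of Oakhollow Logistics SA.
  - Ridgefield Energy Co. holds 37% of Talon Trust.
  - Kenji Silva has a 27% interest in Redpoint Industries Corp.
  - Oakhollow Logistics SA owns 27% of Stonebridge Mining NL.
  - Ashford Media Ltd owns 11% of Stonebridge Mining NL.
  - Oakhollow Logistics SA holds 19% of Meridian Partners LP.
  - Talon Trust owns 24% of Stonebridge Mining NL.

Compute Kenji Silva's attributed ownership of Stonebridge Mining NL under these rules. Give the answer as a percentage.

11.4147%

Chain via Harbor Realty LP → Ashford Media Ltd (R2): 76% × 15% × 11% = 1.254% of Stonebridge Mining NL.
Chain via Redpoint Industries Corp. → Oakhollow Logistics SA (R2): 27% × 87% × 27% = 6.3423% of Stonebridge Mining NL.
Chain via Ridgefield Energy Co. → Talon Trust (R2): 43% × 37% × 24% = 3.8184% of Stonebridge Mining NL.
Aggregating (R1): 1.254% + 6.3423% + 3.8184% = 11.4147%.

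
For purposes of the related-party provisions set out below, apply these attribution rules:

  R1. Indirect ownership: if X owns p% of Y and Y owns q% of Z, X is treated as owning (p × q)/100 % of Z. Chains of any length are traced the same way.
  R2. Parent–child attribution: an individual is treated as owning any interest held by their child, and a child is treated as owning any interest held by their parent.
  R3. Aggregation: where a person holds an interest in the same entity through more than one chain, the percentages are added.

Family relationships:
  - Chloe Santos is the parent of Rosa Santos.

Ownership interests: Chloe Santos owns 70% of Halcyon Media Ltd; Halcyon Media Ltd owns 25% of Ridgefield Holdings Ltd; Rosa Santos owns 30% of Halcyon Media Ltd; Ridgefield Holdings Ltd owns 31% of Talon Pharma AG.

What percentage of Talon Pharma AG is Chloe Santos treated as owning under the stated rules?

By parent–child attribution (R2), Chloe Santos is treated as also owning Rosa Santos's interest in Halcyon Media Ltd, giving 70% + 30% = 100%.
Chain via Halcyon Media Ltd → Ridgefield Holdings Ltd (R1): 100% × 25% × 31% = 7.75% of Talon Pharma AG.

7.75%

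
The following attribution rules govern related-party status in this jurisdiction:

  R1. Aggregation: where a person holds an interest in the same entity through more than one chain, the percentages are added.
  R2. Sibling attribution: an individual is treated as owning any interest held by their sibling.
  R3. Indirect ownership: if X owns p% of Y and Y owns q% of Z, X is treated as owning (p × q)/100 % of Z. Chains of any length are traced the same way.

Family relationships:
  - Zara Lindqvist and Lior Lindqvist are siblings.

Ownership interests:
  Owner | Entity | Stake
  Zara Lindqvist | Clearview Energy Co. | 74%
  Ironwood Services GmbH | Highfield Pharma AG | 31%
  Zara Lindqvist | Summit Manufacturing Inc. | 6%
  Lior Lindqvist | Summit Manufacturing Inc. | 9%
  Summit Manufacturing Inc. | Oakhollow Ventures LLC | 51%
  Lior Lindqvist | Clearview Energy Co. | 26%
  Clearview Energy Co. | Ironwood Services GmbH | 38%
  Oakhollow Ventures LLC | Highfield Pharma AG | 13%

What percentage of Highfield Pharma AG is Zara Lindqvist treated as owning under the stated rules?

By sibling attribution (R2), Zara Lindqvist is treated as also owning Lior Lindqvist's interest in Clearview Energy Co, giving 74% + 26% = 100%.
By sibling attribution (R2), Zara Lindqvist is treated as also owning Lior Lindqvist's interest in Summit Manufacturing Inc, giving 6% + 9% = 15%.
Chain via Clearview Energy Co. → Ironwood Services GmbH (R3): 100% × 38% × 31% = 11.78% of Highfield Pharma AG.
Chain via Summit Manufacturing Inc. → Oakhollow Ventures LLC (R3): 15% × 51% × 13% = 0.9945% of Highfield Pharma AG.
Aggregating (R1): 11.78% + 0.9945% = 12.7745%.

12.7745%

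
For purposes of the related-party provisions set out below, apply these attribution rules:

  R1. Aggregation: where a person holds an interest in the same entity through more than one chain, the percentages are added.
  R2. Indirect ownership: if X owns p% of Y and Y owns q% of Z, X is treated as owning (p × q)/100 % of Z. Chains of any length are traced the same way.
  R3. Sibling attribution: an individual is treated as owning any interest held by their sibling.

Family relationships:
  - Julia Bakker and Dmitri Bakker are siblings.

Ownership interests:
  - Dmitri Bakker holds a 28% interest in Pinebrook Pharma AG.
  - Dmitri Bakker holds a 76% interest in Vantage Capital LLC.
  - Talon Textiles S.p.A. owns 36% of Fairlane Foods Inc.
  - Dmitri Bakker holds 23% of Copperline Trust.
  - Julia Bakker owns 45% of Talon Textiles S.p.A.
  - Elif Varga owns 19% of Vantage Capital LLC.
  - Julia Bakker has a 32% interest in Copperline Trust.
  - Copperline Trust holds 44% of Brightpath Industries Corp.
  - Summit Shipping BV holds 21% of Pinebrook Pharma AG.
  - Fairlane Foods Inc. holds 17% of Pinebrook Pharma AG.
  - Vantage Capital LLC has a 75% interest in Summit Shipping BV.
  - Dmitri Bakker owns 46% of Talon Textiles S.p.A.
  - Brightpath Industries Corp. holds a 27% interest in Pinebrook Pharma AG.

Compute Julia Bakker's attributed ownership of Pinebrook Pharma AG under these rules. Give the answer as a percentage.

52.0732%

By sibling attribution (R3), Julia Bakker is treated as also owning Dmitri Bakker's interest in Copperline Trust, giving 32% + 23% = 55%.
By sibling attribution (R3), Julia Bakker is treated as also owning Dmitri Bakker's interest in Talon Textiles S.p.A, giving 45% + 46% = 91%.
By sibling attribution (R3), Julia Bakker is treated as owning Dmitri Bakker's 76% interest in Vantage Capital LLC.
By sibling attribution (R3), Julia Bakker is treated as owning Dmitri Bakker's 28% interest in Pinebrook Pharma AG.
Chain via Copperline Trust → Brightpath Industries Corp. (R2): 55% × 44% × 27% = 6.534% of Pinebrook Pharma AG.
Chain via Talon Textiles S.p.A. → Fairlane Foods Inc. (R2): 91% × 36% × 17% = 5.5692% of Pinebrook Pharma AG.
Chain via Vantage Capital LLC → Summit Shipping BV (R2): 76% × 75% × 21% = 11.97% of Pinebrook Pharma AG.
Direct interest in Pinebrook Pharma AG: 28%.
Aggregating (R1): 6.534% + 5.5692% + 11.97% + 28% = 52.0732%.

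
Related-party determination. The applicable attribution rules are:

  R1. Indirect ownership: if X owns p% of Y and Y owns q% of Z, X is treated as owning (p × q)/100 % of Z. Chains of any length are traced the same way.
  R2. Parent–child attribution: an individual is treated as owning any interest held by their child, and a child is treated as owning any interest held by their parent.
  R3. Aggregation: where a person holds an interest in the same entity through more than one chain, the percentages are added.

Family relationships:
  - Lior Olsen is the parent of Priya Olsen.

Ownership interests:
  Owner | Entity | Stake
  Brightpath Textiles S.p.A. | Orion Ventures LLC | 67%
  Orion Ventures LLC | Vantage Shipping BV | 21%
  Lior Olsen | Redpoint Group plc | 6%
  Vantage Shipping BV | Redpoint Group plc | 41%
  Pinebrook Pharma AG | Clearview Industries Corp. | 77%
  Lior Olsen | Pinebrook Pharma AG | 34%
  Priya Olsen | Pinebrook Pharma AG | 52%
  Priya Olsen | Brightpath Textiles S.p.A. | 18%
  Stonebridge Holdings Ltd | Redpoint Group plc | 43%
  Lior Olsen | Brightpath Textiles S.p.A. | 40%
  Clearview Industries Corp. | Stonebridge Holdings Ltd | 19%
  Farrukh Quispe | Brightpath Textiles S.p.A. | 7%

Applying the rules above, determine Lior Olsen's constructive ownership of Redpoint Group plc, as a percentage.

By parent–child attribution (R2), Lior Olsen is treated as also owning Priya Olsen's interest in Pinebrook Pharma AG, giving 34% + 52% = 86%.
By parent–child attribution (R2), Lior Olsen is treated as also owning Priya Olsen's interest in Brightpath Textiles S.p.A, giving 40% + 18% = 58%.
Chain via Pinebrook Pharma AG → Clearview Industries Corp. → Stonebridge Holdings Ltd (R1): 86% × 77% × 19% × 43% = 5.410174% of Redpoint Group plc.
Chain via Brightpath Textiles S.p.A. → Orion Ventures LLC → Vantage Shipping BV (R1): 58% × 67% × 21% × 41% = 3.345846% of Redpoint Group plc.
Direct interest in Redpoint Group plc: 6%.
Aggregating (R3): 5.410174% + 3.345846% + 6% = 14.75602%.

14.75602%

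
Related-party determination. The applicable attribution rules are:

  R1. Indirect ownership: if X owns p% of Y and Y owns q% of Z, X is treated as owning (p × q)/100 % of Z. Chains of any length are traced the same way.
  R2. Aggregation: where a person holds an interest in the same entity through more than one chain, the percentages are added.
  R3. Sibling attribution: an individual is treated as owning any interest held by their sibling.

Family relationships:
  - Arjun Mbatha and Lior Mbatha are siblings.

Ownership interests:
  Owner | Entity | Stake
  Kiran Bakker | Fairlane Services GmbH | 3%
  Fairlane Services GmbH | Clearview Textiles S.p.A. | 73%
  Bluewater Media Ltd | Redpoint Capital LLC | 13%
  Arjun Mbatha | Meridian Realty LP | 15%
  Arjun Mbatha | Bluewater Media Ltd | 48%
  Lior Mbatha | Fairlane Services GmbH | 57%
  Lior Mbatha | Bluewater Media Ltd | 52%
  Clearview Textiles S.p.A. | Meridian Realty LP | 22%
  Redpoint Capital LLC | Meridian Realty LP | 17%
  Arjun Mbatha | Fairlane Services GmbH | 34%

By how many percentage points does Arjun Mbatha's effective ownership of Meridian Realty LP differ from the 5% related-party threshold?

26.8246

By sibling attribution (R3), Arjun Mbatha is treated as also owning Lior Mbatha's interest in Bluewater Media Ltd, giving 48% + 52% = 100%.
By sibling attribution (R3), Arjun Mbatha is treated as also owning Lior Mbatha's interest in Fairlane Services GmbH, giving 34% + 57% = 91%.
Chain via Bluewater Media Ltd → Redpoint Capital LLC (R1): 100% × 13% × 17% = 2.21% of Meridian Realty LP.
Chain via Fairlane Services GmbH → Clearview Textiles S.p.A. (R1): 91% × 73% × 22% = 14.6146% of Meridian Realty LP.
Direct interest in Meridian Realty LP: 15%.
Aggregating (R2): 2.21% + 14.6146% + 15% = 31.8246%.
31.8246% exceeds the 5% threshold by 26.8246 percentage points.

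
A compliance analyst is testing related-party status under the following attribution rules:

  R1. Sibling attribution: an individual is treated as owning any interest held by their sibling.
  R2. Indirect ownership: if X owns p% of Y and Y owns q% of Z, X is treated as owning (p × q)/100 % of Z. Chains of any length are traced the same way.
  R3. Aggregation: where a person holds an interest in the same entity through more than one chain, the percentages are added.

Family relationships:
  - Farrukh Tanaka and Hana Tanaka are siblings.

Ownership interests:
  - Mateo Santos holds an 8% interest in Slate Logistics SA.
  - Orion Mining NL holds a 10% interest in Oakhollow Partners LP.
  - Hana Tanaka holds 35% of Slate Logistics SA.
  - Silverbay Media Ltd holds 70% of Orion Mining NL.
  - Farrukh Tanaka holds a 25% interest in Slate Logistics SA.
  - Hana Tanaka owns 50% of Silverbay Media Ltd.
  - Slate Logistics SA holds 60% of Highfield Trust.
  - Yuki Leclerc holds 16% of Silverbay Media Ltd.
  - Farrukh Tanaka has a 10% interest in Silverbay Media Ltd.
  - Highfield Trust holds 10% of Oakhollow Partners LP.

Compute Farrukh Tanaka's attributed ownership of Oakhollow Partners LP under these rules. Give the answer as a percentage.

By sibling attribution (R1), Farrukh Tanaka is treated as also owning Hana Tanaka's interest in Silverbay Media Ltd, giving 10% + 50% = 60%.
By sibling attribution (R1), Farrukh Tanaka is treated as also owning Hana Tanaka's interest in Slate Logistics SA, giving 25% + 35% = 60%.
Chain via Silverbay Media Ltd → Orion Mining NL (R2): 60% × 70% × 10% = 4.2% of Oakhollow Partners LP.
Chain via Slate Logistics SA → Highfield Trust (R2): 60% × 60% × 10% = 3.6% of Oakhollow Partners LP.
Aggregating (R3): 4.2% + 3.6% = 7.8%.

7.8%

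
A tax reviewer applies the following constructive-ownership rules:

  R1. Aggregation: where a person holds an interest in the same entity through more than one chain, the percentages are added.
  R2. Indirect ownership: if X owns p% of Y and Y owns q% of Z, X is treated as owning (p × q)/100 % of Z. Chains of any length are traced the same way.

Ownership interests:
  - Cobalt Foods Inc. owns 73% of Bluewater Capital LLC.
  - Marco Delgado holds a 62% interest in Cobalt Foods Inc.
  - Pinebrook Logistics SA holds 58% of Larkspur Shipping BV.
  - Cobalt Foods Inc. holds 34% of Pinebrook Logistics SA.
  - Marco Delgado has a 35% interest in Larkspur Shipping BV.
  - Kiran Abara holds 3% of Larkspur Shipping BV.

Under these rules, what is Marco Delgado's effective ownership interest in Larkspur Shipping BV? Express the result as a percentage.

47.2264%

Chain via Cobalt Foods Inc. → Pinebrook Logistics SA (R2): 62% × 34% × 58% = 12.2264% of Larkspur Shipping BV.
Direct interest in Larkspur Shipping BV: 35%.
Aggregating (R1): 12.2264% + 35% = 47.2264%.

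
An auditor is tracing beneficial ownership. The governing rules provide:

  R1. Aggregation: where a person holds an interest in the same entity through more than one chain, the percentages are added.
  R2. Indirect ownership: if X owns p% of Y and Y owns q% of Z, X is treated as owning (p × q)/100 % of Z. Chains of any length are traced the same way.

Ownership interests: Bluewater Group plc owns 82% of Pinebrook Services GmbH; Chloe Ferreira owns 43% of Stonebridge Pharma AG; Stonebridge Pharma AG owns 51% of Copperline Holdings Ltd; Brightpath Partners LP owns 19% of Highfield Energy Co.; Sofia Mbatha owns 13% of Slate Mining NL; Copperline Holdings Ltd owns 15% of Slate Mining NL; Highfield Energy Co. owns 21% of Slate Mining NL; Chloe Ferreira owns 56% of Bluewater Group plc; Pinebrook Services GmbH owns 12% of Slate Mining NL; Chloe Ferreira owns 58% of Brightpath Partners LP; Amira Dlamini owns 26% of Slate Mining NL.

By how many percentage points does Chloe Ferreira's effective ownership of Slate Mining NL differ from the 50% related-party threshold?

Chain via Stonebridge Pharma AG → Copperline Holdings Ltd (R2): 43% × 51% × 15% = 3.2895% of Slate Mining NL.
Chain via Brightpath Partners LP → Highfield Energy Co. (R2): 58% × 19% × 21% = 2.3142% of Slate Mining NL.
Chain via Bluewater Group plc → Pinebrook Services GmbH (R2): 56% × 82% × 12% = 5.5104% of Slate Mining NL.
Aggregating (R1): 3.2895% + 2.3142% + 5.5104% = 11.1141%.
11.1141% falls short of the 50% threshold by 38.8859 percentage points.

38.8859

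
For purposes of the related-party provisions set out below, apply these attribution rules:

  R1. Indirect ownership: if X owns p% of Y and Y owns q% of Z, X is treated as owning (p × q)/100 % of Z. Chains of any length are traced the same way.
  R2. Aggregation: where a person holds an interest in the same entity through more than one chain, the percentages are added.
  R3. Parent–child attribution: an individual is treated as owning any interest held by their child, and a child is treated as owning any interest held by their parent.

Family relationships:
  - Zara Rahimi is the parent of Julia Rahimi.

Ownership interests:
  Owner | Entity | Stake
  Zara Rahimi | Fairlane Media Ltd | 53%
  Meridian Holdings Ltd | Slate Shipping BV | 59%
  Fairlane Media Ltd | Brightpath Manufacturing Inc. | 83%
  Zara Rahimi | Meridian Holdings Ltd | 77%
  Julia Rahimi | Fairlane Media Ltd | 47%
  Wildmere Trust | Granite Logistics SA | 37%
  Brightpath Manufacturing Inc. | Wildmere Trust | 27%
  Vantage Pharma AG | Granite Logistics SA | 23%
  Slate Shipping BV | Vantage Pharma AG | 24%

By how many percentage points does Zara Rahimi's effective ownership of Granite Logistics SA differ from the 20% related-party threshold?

9.200564

By parent–child attribution (R3), Zara Rahimi is treated as also owning Julia Rahimi's interest in Fairlane Media Ltd, giving 53% + 47% = 100%.
Chain via Fairlane Media Ltd → Brightpath Manufacturing Inc. → Wildmere Trust (R1): 100% × 83% × 27% × 37% = 8.2917% of Granite Logistics SA.
Chain via Meridian Holdings Ltd → Slate Shipping BV → Vantage Pharma AG (R1): 77% × 59% × 24% × 23% = 2.507736% of Granite Logistics SA.
Aggregating (R2): 8.2917% + 2.507736% = 10.799436%.
10.799436% falls short of the 20% threshold by 9.200564 percentage points.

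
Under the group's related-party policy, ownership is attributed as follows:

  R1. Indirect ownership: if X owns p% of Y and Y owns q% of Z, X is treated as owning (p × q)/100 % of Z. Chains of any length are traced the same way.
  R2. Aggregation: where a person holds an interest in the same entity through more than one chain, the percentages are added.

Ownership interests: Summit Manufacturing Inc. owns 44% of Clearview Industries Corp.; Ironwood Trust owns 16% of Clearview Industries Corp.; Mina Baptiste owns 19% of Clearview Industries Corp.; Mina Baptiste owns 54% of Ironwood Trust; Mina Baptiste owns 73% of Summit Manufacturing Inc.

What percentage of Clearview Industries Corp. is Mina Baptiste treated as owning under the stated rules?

Chain via Summit Manufacturing Inc. (R1): 73% × 44% = 32.12% of Clearview Industries Corp.
Chain via Ironwood Trust (R1): 54% × 16% = 8.64% of Clearview Industries Corp.
Direct interest in Clearview Industries Corp: 19%.
Aggregating (R2): 32.12% + 8.64% + 19% = 59.76%.

59.76%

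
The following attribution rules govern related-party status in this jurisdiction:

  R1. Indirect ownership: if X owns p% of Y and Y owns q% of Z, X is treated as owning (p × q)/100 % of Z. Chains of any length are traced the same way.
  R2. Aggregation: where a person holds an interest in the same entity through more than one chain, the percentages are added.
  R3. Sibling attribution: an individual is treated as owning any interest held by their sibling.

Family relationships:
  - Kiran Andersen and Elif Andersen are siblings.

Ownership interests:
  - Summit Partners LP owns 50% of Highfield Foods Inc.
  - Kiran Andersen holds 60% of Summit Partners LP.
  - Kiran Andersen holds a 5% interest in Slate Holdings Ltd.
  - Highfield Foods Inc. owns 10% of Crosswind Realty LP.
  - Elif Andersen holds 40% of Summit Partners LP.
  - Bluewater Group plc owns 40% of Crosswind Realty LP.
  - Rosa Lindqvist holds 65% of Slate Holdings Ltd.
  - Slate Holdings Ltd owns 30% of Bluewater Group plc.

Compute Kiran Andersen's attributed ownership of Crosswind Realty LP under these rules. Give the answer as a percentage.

By sibling attribution (R3), Kiran Andersen is treated as also owning Elif Andersen's interest in Summit Partners LP, giving 60% + 40% = 100%.
Chain via Summit Partners LP → Highfield Foods Inc. (R1): 100% × 50% × 10% = 5% of Crosswind Realty LP.
Chain via Slate Holdings Ltd → Bluewater Group plc (R1): 5% × 30% × 40% = 0.6% of Crosswind Realty LP.
Aggregating (R2): 5% + 0.6% = 5.6%.

5.6%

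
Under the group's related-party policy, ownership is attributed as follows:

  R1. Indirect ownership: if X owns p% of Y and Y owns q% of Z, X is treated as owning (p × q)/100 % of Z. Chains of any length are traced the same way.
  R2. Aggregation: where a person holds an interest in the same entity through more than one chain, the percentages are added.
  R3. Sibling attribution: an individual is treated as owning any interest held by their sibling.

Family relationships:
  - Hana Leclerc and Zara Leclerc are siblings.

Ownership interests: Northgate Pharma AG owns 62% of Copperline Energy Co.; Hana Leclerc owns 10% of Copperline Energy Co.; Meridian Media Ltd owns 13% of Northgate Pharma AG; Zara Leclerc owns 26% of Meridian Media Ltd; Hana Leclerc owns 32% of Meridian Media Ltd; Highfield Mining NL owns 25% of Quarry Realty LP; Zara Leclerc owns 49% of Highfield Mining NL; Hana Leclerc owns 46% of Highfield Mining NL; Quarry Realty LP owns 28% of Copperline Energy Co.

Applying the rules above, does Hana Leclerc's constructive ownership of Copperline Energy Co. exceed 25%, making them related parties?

No

By sibling attribution (R3), Hana Leclerc is treated as also owning Zara Leclerc's interest in Highfield Mining NL, giving 46% + 49% = 95%.
By sibling attribution (R3), Hana Leclerc is treated as also owning Zara Leclerc's interest in Meridian Media Ltd, giving 32% + 26% = 58%.
Chain via Highfield Mining NL → Quarry Realty LP (R1): 95% × 25% × 28% = 6.65% of Copperline Energy Co.
Chain via Meridian Media Ltd → Northgate Pharma AG (R1): 58% × 13% × 62% = 4.6748% of Copperline Energy Co.
Direct interest in Copperline Energy Co: 10%.
Aggregating (R2): 6.65% + 4.6748% + 10% = 21.3248%.
21.3248% does not exceed the 25% threshold, so Hana is not a related party to Copperline Energy Co.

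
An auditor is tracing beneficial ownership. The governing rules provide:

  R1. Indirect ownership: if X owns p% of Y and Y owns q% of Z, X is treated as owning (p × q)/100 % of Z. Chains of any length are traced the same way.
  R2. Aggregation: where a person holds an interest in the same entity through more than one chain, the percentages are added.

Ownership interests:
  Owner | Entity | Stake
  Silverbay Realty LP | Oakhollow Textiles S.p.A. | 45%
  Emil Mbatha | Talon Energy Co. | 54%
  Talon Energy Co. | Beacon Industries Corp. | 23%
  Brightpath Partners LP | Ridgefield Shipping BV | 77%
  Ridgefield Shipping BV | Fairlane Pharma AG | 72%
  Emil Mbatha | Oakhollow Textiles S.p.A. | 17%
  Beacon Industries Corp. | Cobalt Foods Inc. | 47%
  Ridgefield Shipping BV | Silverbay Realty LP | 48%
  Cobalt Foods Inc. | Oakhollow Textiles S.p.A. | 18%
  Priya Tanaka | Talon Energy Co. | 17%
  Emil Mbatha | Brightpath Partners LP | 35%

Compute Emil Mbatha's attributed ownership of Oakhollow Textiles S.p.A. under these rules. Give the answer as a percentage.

23.871932%

Chain via Talon Energy Co. → Beacon Industries Corp. → Cobalt Foods Inc. (R1): 54% × 23% × 47% × 18% = 1.050732% of Oakhollow Textiles S.p.A.
Chain via Brightpath Partners LP → Ridgefield Shipping BV → Silverbay Realty LP (R1): 35% × 77% × 48% × 45% = 5.8212% of Oakhollow Textiles S.p.A.
Direct interest in Oakhollow Textiles S.p.A: 17%.
Aggregating (R2): 1.050732% + 5.8212% + 17% = 23.871932%.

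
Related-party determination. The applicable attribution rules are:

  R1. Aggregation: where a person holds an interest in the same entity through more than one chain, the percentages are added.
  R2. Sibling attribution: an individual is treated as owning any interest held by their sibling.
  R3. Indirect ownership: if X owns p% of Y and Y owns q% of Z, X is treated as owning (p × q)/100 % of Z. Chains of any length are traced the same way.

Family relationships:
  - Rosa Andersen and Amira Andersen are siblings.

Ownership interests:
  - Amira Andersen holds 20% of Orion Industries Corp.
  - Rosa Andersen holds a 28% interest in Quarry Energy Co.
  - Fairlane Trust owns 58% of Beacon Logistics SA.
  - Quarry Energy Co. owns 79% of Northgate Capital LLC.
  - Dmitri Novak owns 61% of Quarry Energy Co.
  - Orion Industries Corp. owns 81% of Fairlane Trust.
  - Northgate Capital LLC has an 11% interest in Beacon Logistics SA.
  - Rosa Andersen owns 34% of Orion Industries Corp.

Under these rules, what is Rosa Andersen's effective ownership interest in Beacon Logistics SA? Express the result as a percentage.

By sibling attribution (R2), Rosa Andersen is treated as also owning Amira Andersen's interest in Orion Industries Corp, giving 34% + 20% = 54%.
Chain via Orion Industries Corp. → Fairlane Trust (R3): 54% × 81% × 58% = 25.3692% of Beacon Logistics SA.
Chain via Quarry Energy Co. → Northgate Capital LLC (R3): 28% × 79% × 11% = 2.4332% of Beacon Logistics SA.
Aggregating (R1): 25.3692% + 2.4332% = 27.8024%.

27.8024%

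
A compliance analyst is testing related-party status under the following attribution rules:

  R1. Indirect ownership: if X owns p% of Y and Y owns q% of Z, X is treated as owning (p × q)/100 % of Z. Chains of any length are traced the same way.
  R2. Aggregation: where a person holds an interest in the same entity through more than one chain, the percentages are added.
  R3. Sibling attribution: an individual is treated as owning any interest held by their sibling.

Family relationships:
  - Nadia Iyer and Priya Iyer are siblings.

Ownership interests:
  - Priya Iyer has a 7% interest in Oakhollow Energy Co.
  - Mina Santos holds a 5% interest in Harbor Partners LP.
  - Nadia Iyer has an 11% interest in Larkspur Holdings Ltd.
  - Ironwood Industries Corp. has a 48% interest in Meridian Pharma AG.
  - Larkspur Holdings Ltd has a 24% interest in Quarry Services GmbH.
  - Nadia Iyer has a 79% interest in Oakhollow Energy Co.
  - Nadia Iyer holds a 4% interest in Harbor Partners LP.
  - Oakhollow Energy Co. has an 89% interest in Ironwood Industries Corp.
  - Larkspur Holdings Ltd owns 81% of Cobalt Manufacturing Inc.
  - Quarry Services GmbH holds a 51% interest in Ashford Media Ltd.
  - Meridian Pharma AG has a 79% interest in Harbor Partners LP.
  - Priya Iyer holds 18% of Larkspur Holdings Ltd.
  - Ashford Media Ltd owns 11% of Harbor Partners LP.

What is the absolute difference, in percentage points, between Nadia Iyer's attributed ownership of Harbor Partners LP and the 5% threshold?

28.414424

By sibling attribution (R3), Nadia Iyer is treated as also owning Priya Iyer's interest in Larkspur Holdings Ltd, giving 11% + 18% = 29%.
By sibling attribution (R3), Nadia Iyer is treated as also owning Priya Iyer's interest in Oakhollow Energy Co, giving 79% + 7% = 86%.
Chain via Larkspur Holdings Ltd → Quarry Services GmbH → Ashford Media Ltd (R1): 29% × 24% × 51% × 11% = 0.390456% of Harbor Partners LP.
Chain via Oakhollow Energy Co. → Ironwood Industries Corp. → Meridian Pharma AG (R1): 86% × 89% × 48% × 79% = 29.023968% of Harbor Partners LP.
Direct interest in Harbor Partners LP: 4%.
Aggregating (R2): 0.390456% + 29.023968% + 4% = 33.414424%.
33.414424% exceeds the 5% threshold by 28.414424 percentage points.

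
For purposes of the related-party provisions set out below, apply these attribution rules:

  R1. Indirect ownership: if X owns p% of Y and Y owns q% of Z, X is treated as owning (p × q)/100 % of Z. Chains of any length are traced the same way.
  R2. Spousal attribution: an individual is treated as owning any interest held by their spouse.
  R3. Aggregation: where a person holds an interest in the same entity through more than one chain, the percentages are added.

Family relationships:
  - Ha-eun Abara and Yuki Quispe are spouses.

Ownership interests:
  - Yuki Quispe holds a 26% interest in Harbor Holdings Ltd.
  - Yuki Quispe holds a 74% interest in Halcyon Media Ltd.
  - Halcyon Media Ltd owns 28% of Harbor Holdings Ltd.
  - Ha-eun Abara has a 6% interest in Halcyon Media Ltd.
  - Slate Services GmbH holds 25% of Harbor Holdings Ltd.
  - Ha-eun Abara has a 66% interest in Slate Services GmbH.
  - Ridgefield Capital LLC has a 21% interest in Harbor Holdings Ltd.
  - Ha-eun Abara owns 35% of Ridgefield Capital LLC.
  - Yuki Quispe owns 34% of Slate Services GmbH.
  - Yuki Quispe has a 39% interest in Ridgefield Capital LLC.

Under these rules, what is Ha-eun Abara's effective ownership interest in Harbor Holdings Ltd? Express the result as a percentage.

88.94%

By spousal attribution (R2), Ha-eun Abara is treated as also owning Yuki Quispe's interest in Slate Services GmbH, giving 66% + 34% = 100%.
By spousal attribution (R2), Ha-eun Abara is treated as also owning Yuki Quispe's interest in Ridgefield Capital LLC, giving 35% + 39% = 74%.
By spousal attribution (R2), Ha-eun Abara is treated as also owning Yuki Quispe's interest in Halcyon Media Ltd, giving 6% + 74% = 80%.
By spousal attribution (R2), Ha-eun Abara is treated as owning Yuki Quispe's 26% interest in Harbor Holdings Ltd.
Chain via Slate Services GmbH (R1): 100% × 25% = 25% of Harbor Holdings Ltd.
Chain via Ridgefield Capital LLC (R1): 74% × 21% = 15.54% of Harbor Holdings Ltd.
Chain via Halcyon Media Ltd (R1): 80% × 28% = 22.4% of Harbor Holdings Ltd.
Direct interest in Harbor Holdings Ltd: 26%.
Aggregating (R3): 25% + 15.54% + 22.4% + 26% = 88.94%.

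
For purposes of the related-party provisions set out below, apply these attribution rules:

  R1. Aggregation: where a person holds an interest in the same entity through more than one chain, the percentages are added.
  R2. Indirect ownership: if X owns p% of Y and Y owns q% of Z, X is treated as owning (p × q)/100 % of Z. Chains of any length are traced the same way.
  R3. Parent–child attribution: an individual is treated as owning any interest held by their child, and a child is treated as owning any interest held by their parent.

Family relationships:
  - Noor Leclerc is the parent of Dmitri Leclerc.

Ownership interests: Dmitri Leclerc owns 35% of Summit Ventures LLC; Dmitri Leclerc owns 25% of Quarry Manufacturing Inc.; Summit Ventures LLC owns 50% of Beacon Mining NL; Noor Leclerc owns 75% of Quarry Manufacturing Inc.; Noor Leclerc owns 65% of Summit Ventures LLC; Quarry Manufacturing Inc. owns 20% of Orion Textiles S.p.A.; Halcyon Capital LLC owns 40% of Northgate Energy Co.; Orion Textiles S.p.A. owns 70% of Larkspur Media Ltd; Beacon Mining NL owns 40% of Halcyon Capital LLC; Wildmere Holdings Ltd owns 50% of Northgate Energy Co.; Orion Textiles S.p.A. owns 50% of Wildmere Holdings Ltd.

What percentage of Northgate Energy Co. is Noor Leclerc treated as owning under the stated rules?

13%

By parent–child attribution (R3), Noor Leclerc is treated as also owning Dmitri Leclerc's interest in Summit Ventures LLC, giving 65% + 35% = 100%.
By parent–child attribution (R3), Noor Leclerc is treated as also owning Dmitri Leclerc's interest in Quarry Manufacturing Inc, giving 75% + 25% = 100%.
Chain via Summit Ventures LLC → Beacon Mining NL → Halcyon Capital LLC (R2): 100% × 50% × 40% × 40% = 8% of Northgate Energy Co.
Chain via Quarry Manufacturing Inc. → Orion Textiles S.p.A. → Wildmere Holdings Ltd (R2): 100% × 20% × 50% × 50% = 5% of Northgate Energy Co.
Aggregating (R1): 8% + 5% = 13%.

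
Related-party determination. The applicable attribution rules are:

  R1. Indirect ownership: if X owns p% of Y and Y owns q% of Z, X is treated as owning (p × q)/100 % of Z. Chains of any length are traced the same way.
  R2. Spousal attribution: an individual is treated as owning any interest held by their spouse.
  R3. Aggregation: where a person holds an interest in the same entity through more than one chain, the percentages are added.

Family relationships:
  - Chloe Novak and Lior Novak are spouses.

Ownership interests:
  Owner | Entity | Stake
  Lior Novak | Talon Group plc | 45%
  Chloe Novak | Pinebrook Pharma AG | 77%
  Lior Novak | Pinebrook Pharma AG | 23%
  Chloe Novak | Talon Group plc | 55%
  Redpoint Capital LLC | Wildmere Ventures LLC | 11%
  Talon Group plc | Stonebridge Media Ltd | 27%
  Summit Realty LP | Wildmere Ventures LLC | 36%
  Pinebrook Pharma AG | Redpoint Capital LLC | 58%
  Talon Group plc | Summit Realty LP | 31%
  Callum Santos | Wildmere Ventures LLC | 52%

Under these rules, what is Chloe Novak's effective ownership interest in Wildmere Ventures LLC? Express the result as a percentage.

By spousal attribution (R2), Chloe Novak is treated as also owning Lior Novak's interest in Pinebrook Pharma AG, giving 77% + 23% = 100%.
By spousal attribution (R2), Chloe Novak is treated as also owning Lior Novak's interest in Talon Group plc, giving 55% + 45% = 100%.
Chain via Pinebrook Pharma AG → Redpoint Capital LLC (R1): 100% × 58% × 11% = 6.38% of Wildmere Ventures LLC.
Chain via Talon Group plc → Summit Realty LP (R1): 100% × 31% × 36% = 11.16% of Wildmere Ventures LLC.
Aggregating (R3): 6.38% + 11.16% = 17.54%.

17.54%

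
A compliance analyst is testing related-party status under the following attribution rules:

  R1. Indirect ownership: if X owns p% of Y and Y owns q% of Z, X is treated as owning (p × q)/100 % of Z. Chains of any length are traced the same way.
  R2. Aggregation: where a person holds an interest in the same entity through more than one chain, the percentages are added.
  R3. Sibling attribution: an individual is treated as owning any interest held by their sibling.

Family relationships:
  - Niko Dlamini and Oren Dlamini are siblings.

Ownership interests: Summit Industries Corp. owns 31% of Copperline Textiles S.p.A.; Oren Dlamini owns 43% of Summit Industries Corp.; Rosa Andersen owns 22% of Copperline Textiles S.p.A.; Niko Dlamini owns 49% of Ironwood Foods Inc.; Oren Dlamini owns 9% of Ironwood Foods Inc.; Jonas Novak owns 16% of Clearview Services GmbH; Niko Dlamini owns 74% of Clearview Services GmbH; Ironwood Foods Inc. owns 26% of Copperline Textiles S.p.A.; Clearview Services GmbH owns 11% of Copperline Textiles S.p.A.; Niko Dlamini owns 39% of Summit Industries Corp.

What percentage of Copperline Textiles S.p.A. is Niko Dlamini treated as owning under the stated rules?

By sibling attribution (R3), Niko Dlamini is treated as also owning Oren Dlamini's interest in Ironwood Foods Inc, giving 49% + 9% = 58%.
By sibling attribution (R3), Niko Dlamini is treated as also owning Oren Dlamini's interest in Summit Industries Corp, giving 39% + 43% = 82%.
Chain via Clearview Services GmbH (R1): 74% × 11% = 8.14% of Copperline Textiles S.p.A.
Chain via Ironwood Foods Inc. (R1): 58% × 26% = 15.08% of Copperline Textiles S.p.A.
Chain via Summit Industries Corp. (R1): 82% × 31% = 25.42% of Copperline Textiles S.p.A.
Aggregating (R2): 8.14% + 15.08% + 25.42% = 48.64%.

48.64%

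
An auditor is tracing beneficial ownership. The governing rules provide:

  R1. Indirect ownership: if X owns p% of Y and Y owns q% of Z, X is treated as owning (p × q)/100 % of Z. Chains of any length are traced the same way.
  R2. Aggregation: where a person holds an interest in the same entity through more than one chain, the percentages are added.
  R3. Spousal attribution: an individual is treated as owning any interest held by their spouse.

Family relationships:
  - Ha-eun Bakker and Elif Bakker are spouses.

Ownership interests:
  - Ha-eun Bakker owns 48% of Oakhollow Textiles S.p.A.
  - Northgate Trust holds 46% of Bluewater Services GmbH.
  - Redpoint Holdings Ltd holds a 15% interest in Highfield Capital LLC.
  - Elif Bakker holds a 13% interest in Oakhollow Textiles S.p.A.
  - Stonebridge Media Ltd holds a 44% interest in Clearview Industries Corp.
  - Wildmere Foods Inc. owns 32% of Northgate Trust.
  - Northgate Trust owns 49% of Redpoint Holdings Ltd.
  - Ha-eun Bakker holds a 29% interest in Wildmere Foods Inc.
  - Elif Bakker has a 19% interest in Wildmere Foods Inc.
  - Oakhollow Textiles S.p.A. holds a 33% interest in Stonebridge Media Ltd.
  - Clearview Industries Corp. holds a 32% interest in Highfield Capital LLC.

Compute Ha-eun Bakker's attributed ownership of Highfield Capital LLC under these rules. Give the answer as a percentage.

3.963264%

By spousal attribution (R3), Ha-eun Bakker is treated as also owning Elif Bakker's interest in Wildmere Foods Inc, giving 29% + 19% = 48%.
By spousal attribution (R3), Ha-eun Bakker is treated as also owning Elif Bakker's interest in Oakhollow Textiles S.p.A, giving 48% + 13% = 61%.
Chain via Wildmere Foods Inc. → Northgate Trust → Redpoint Holdings Ltd (R1): 48% × 32% × 49% × 15% = 1.12896% of Highfield Capital LLC.
Chain via Oakhollow Textiles S.p.A. → Stonebridge Media Ltd → Clearview Industries Corp. (R1): 61% × 33% × 44% × 32% = 2.834304% of Highfield Capital LLC.
Aggregating (R2): 1.12896% + 2.834304% = 3.963264%.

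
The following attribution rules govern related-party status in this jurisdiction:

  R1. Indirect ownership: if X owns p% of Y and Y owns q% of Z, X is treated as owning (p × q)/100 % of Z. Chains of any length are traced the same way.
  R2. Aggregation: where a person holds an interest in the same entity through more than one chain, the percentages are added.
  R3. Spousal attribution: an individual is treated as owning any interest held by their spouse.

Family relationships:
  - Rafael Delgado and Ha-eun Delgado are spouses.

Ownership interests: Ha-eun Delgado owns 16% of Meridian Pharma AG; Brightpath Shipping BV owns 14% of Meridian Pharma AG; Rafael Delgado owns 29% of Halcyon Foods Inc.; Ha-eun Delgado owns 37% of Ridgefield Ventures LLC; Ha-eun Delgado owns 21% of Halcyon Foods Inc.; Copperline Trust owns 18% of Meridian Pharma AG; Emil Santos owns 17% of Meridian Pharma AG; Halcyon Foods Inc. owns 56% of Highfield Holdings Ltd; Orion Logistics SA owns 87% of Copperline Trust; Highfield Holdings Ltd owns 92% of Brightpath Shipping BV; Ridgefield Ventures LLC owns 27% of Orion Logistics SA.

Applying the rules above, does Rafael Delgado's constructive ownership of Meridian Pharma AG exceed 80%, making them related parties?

No

By spousal attribution (R3), Rafael Delgado is treated as also owning Ha-eun Delgado's interest in Halcyon Foods Inc, giving 29% + 21% = 50%.
By spousal attribution (R3), Rafael Delgado is treated as owning Ha-eun Delgado's 37% interest in Ridgefield Ventures LLC.
By spousal attribution (R3), Rafael Delgado is treated as owning Ha-eun Delgado's 16% interest in Meridian Pharma AG.
Chain via Halcyon Foods Inc. → Highfield Holdings Ltd → Brightpath Shipping BV (R1): 50% × 56% × 92% × 14% = 3.6064% of Meridian Pharma AG.
Chain via Ridgefield Ventures LLC → Orion Logistics SA → Copperline Trust (R1): 37% × 27% × 87% × 18% = 1.564434% of Meridian Pharma AG.
Direct interest in Meridian Pharma AG: 16%.
Aggregating (R2): 3.6064% + 1.564434% + 16% = 21.170834%.
21.170834% does not exceed the 80% threshold, so Rafael is not a related party to Meridian Pharma AG.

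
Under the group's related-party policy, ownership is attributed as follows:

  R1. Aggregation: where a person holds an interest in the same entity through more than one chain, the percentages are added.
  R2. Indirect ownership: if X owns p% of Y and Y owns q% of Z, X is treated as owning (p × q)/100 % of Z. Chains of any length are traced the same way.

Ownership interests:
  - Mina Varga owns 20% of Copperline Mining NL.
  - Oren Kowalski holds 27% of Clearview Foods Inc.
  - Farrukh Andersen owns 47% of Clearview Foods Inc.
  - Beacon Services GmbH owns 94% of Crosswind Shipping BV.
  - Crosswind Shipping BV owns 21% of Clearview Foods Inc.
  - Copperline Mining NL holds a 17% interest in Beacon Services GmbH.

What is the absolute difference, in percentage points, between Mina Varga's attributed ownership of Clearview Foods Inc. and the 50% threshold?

49.32884

Chain via Copperline Mining NL → Beacon Services GmbH → Crosswind Shipping BV (R2): 20% × 17% × 94% × 21% = 0.67116% of Clearview Foods Inc.
0.67116% falls short of the 50% threshold by 49.32884 percentage points.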